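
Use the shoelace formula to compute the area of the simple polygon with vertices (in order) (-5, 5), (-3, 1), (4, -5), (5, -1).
Area = 31

Shoelace formula: Area = (1/2) |Σ_i (x_i · y_{i+1} − x_{i+1} · y_i)| (indices mod n). Compute each cross term:
  (-5)(1) − (-3)(5) = 10
  (-3)(-5) − (4)(1) = 11
  (4)(-1) − (5)(-5) = 21
  (5)(5) − (-5)(-1) = 20
Sum = 62, so (signed) Area = 62/2 = 31, |Area| = 31.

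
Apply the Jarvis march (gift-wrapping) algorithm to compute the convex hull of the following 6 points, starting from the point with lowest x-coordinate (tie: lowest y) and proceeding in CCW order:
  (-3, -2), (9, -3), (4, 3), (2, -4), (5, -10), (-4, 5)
Hull (CCW) = [(-4, 5), (-3, -2), (5, -10), (9, -3), (4, 3)]

Jarvis march: at each step, from the current hull vertex p, select the next vertex q as the point such that every other point lies strictly to the left of (or on) the directed line p → q. (Equivalently: for every other point r, the cross product (q − p) × (r − p) ≥ 0.)
Starting point (lowest x, tie lowest y): (-4, 5). Wrap until returning to start. Resulting hull: (-4, 5), (-3, -2), (5, -10), (9, -3), (4, 3).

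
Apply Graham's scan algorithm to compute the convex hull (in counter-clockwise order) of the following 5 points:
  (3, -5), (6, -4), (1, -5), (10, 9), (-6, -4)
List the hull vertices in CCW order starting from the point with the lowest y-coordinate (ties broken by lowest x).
Hull (CCW) = [(1, -5), (3, -5), (6, -4), (10, 9), (-6, -4)]

Graham scan procedure:
  1. Find the pivot p₀ = point with lowest y (tie → lowest x): (1, -5).
  2. Sort the remaining points by polar angle around p₀.
  3. Walk through sorted points, maintaining a stack; pop the top while the last three entries make a non-left turn (cross product ≤ 0).
  4. Final stack is the convex hull in CCW order: (1, -5), (3, -5), (6, -4), (10, 9), (-6, -4).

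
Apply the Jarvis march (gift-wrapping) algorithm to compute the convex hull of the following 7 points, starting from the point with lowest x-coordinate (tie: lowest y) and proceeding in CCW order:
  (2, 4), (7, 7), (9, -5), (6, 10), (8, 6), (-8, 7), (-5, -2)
Hull (CCW) = [(-8, 7), (-5, -2), (9, -5), (8, 6), (6, 10)]

Jarvis march: at each step, from the current hull vertex p, select the next vertex q as the point such that every other point lies strictly to the left of (or on) the directed line p → q. (Equivalently: for every other point r, the cross product (q − p) × (r − p) ≥ 0.)
Starting point (lowest x, tie lowest y): (-8, 7). Wrap until returning to start. Resulting hull: (-8, 7), (-5, -2), (9, -5), (8, 6), (6, 10).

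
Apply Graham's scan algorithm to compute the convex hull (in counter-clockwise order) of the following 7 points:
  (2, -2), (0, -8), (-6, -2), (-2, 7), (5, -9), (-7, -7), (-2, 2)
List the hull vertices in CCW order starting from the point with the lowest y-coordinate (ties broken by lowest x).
Hull (CCW) = [(5, -9), (2, -2), (-2, 7), (-6, -2), (-7, -7)]

Graham scan procedure:
  1. Find the pivot p₀ = point with lowest y (tie → lowest x): (5, -9).
  2. Sort the remaining points by polar angle around p₀.
  3. Walk through sorted points, maintaining a stack; pop the top while the last three entries make a non-left turn (cross product ≤ 0).
  4. Final stack is the convex hull in CCW order: (5, -9), (2, -2), (-2, 7), (-6, -2), (-7, -7).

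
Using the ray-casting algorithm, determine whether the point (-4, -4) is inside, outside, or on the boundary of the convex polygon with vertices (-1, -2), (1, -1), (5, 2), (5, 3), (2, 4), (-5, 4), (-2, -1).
The point (-4, -4) lies strictly outside the polygon

Cast a horizontal ray to the right from the query point and count how many polygon edges it crosses (each edge strictly once or zero times, handled with the usual half-open convention). 
Parity of crossings → even ⇒ outside.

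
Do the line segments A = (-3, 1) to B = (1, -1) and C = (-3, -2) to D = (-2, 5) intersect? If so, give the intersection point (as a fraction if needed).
Yes; intersection at (-13/5, 4/5) (t = 1/10 on AB, s = 2/5 on CD)

Parametrize AB as A + t(B − A) = (-3 + 4 t, 1 + -2 t) and CD as C + s(D − C) = (-3 + 1 s, -2 + 7 s). Solve the linear system for (t, s). Determinant = -30 ≠ 0, so a unique intersection of the containing lines exists. Solution: t = 1/10, s = 2/5 — both in [0, 1], so the segments cross. Intersection point: (-13/5, 4/5).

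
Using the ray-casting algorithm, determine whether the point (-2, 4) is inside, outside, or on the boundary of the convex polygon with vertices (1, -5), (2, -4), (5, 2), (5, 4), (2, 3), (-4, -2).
The point (-2, 4) lies strictly outside the polygon

Cast a horizontal ray to the right from the query point and count how many polygon edges it crosses (each edge strictly once or zero times, handled with the usual half-open convention). 
Parity of crossings → even ⇒ outside.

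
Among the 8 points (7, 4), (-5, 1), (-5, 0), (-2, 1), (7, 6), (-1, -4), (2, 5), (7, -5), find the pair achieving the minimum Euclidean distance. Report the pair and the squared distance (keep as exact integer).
Pair = ((-5, 1), (-5, 0)); squared distance = 1

Compute all C(8, 2) = 28 pairwise squared distances (x_i − x_j)² + (y_i − y_j)². The minimum is 1, attained by the pair ((-5, 1), (-5, 0)).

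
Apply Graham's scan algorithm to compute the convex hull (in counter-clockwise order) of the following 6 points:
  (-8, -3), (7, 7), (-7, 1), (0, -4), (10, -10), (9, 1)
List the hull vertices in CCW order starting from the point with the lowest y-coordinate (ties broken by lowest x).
Hull (CCW) = [(10, -10), (9, 1), (7, 7), (-7, 1), (-8, -3)]

Graham scan procedure:
  1. Find the pivot p₀ = point with lowest y (tie → lowest x): (10, -10).
  2. Sort the remaining points by polar angle around p₀.
  3. Walk through sorted points, maintaining a stack; pop the top while the last three entries make a non-left turn (cross product ≤ 0).
  4. Final stack is the convex hull in CCW order: (10, -10), (9, 1), (7, 7), (-7, 1), (-8, -3).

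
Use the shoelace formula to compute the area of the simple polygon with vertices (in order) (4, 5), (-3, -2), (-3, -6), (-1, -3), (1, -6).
Area = 30

Shoelace formula: Area = (1/2) |Σ_i (x_i · y_{i+1} − x_{i+1} · y_i)| (indices mod n). Compute each cross term:
  (4)(-2) − (-3)(5) = 7
  (-3)(-6) − (-3)(-2) = 12
  (-3)(-3) − (-1)(-6) = 3
  (-1)(-6) − (1)(-3) = 9
  (1)(5) − (4)(-6) = 29
Sum = 60, so (signed) Area = 60/2 = 30, |Area| = 30.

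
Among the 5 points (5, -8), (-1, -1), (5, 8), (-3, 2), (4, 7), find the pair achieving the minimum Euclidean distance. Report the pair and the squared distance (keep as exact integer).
Pair = ((5, 8), (4, 7)); squared distance = 2

Compute all C(5, 2) = 10 pairwise squared distances (x_i − x_j)² + (y_i − y_j)². The minimum is 2, attained by the pair ((5, 8), (4, 7)).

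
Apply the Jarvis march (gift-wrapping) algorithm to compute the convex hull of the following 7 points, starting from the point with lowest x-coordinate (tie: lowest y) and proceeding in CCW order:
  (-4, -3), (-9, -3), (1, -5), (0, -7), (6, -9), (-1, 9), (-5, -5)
Hull (CCW) = [(-9, -3), (-5, -5), (0, -7), (6, -9), (-1, 9)]

Jarvis march: at each step, from the current hull vertex p, select the next vertex q as the point such that every other point lies strictly to the left of (or on) the directed line p → q. (Equivalently: for every other point r, the cross product (q − p) × (r − p) ≥ 0.)
Starting point (lowest x, tie lowest y): (-9, -3). Wrap until returning to start. Resulting hull: (-9, -3), (-5, -5), (0, -7), (6, -9), (-1, 9).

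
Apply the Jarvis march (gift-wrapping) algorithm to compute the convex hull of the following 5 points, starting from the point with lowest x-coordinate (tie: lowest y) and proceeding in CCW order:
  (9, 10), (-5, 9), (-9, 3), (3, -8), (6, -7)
Hull (CCW) = [(-9, 3), (3, -8), (6, -7), (9, 10), (-5, 9)]

Jarvis march: at each step, from the current hull vertex p, select the next vertex q as the point such that every other point lies strictly to the left of (or on) the directed line p → q. (Equivalently: for every other point r, the cross product (q − p) × (r − p) ≥ 0.)
Starting point (lowest x, tie lowest y): (-9, 3). Wrap until returning to start. Resulting hull: (-9, 3), (3, -8), (6, -7), (9, 10), (-5, 9).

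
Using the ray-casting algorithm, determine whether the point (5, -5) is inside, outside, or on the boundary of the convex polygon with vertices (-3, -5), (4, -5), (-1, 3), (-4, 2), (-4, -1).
The point (5, -5) lies strictly outside the polygon

Cast a horizontal ray to the right from the query point and count how many polygon edges it crosses (each edge strictly once or zero times, handled with the usual half-open convention). 
Parity of crossings → even ⇒ outside.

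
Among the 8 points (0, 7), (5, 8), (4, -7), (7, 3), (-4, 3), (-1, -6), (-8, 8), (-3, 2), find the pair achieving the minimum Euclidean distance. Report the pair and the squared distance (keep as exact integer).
Pair = ((-4, 3), (-3, 2)); squared distance = 2

Compute all C(8, 2) = 28 pairwise squared distances (x_i − x_j)² + (y_i − y_j)². The minimum is 2, attained by the pair ((-4, 3), (-3, 2)).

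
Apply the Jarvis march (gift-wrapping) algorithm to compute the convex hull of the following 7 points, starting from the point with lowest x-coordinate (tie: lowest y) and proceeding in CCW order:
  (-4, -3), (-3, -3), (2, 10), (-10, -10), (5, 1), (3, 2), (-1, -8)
Hull (CCW) = [(-10, -10), (-1, -8), (5, 1), (2, 10)]

Jarvis march: at each step, from the current hull vertex p, select the next vertex q as the point such that every other point lies strictly to the left of (or on) the directed line p → q. (Equivalently: for every other point r, the cross product (q − p) × (r − p) ≥ 0.)
Starting point (lowest x, tie lowest y): (-10, -10). Wrap until returning to start. Resulting hull: (-10, -10), (-1, -8), (5, 1), (2, 10).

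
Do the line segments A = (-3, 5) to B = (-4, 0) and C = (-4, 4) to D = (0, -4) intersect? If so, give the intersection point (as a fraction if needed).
Yes; intersection at (-24/7, 20/7) (t = 3/7 on AB, s = 1/7 on CD)

Parametrize AB as A + t(B − A) = (-3 + -1 t, 5 + -5 t) and CD as C + s(D − C) = (-4 + 4 s, 4 + -8 s). Solve the linear system for (t, s). Determinant = -28 ≠ 0, so a unique intersection of the containing lines exists. Solution: t = 3/7, s = 1/7 — both in [0, 1], so the segments cross. Intersection point: (-24/7, 20/7).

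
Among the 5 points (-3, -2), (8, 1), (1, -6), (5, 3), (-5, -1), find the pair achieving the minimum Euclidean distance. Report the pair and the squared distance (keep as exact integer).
Pair = ((-3, -2), (-5, -1)); squared distance = 5

Compute all C(5, 2) = 10 pairwise squared distances (x_i − x_j)² + (y_i − y_j)². The minimum is 5, attained by the pair ((-3, -2), (-5, -1)).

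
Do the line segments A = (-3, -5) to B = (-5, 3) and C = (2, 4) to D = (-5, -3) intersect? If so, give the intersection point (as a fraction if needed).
Yes; intersection at (-19/5, -9/5) (t = 2/5 on AB, s = 29/35 on CD)

Parametrize AB as A + t(B − A) = (-3 + -2 t, -5 + 8 t) and CD as C + s(D − C) = (2 + -7 s, 4 + -7 s). Solve the linear system for (t, s). Determinant = -70 ≠ 0, so a unique intersection of the containing lines exists. Solution: t = 2/5, s = 29/35 — both in [0, 1], so the segments cross. Intersection point: (-19/5, -9/5).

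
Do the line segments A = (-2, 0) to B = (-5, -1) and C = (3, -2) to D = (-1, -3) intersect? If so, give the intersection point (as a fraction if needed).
No (intersection of containing lines falls outside at least one segment)

Parametrize and solve: t = 13, s = 11. At least one of these is outside [0, 1], so the segments do not intersect.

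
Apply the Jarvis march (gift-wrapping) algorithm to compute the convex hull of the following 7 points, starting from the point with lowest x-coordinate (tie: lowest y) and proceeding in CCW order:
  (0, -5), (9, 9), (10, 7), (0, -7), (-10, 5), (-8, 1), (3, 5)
Hull (CCW) = [(-10, 5), (-8, 1), (0, -7), (10, 7), (9, 9)]

Jarvis march: at each step, from the current hull vertex p, select the next vertex q as the point such that every other point lies strictly to the left of (or on) the directed line p → q. (Equivalently: for every other point r, the cross product (q − p) × (r − p) ≥ 0.)
Starting point (lowest x, tie lowest y): (-10, 5). Wrap until returning to start. Resulting hull: (-10, 5), (-8, 1), (0, -7), (10, 7), (9, 9).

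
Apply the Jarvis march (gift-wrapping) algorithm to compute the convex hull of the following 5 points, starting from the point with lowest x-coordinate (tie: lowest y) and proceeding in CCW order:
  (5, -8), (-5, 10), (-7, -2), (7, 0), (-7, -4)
Hull (CCW) = [(-7, -4), (5, -8), (7, 0), (-5, 10), (-7, -2)]

Jarvis march: at each step, from the current hull vertex p, select the next vertex q as the point such that every other point lies strictly to the left of (or on) the directed line p → q. (Equivalently: for every other point r, the cross product (q − p) × (r − p) ≥ 0.)
Starting point (lowest x, tie lowest y): (-7, -4). Wrap until returning to start. Resulting hull: (-7, -4), (5, -8), (7, 0), (-5, 10), (-7, -2).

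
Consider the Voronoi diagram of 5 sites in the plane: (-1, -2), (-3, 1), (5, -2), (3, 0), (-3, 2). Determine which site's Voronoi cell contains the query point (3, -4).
Nearest site = (5, -2)

The Voronoi cell of site s contains exactly those query points closer to s than to any other site. Compute squared distances from q = (3, -4) to each site:
  (5 − 3)² + (-2 − -4)² = 8
  (3 − 3)² + (0 − -4)² = 16
  (-1 − 3)² + (-2 − -4)² = 20
  (-3 − 3)² + (1 − -4)² = 61
  (-3 − 3)² + (2 − -4)² = 72
Minimum is attained by (5, -2), so q lies in its Voronoi cell.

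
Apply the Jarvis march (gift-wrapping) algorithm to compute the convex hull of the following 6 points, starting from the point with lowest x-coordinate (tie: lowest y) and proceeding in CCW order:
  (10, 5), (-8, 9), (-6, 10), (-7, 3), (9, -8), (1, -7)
Hull (CCW) = [(-8, 9), (-7, 3), (1, -7), (9, -8), (10, 5), (-6, 10)]

Jarvis march: at each step, from the current hull vertex p, select the next vertex q as the point such that every other point lies strictly to the left of (or on) the directed line p → q. (Equivalently: for every other point r, the cross product (q − p) × (r − p) ≥ 0.)
Starting point (lowest x, tie lowest y): (-8, 9). Wrap until returning to start. Resulting hull: (-8, 9), (-7, 3), (1, -7), (9, -8), (10, 5), (-6, 10).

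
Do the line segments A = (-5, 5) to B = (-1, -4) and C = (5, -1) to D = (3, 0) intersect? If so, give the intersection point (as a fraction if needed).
No (intersection of containing lines falls outside at least one segment)

Parametrize and solve: t = 1/7, s = 33/7. At least one of these is outside [0, 1], so the segments do not intersect.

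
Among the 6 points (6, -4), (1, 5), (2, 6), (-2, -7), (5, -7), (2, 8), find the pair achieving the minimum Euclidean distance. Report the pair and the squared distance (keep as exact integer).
Pair = ((1, 5), (2, 6)); squared distance = 2

Compute all C(6, 2) = 15 pairwise squared distances (x_i − x_j)² + (y_i − y_j)². The minimum is 2, attained by the pair ((1, 5), (2, 6)).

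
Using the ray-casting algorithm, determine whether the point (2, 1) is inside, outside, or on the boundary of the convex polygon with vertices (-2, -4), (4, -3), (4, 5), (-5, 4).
The point (2, 1) lies strictly inside the polygon

Cast a horizontal ray to the right from the query point and count how many polygon edges it crosses (each edge strictly once or zero times, handled with the usual half-open convention). 
Parity of crossings → odd ⇒ inside.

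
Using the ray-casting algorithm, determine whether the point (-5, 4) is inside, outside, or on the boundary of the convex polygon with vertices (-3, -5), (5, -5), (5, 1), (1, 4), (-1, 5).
The point (-5, 4) lies strictly outside the polygon

Cast a horizontal ray to the right from the query point and count how many polygon edges it crosses (each edge strictly once or zero times, handled with the usual half-open convention). 
Parity of crossings → even ⇒ outside.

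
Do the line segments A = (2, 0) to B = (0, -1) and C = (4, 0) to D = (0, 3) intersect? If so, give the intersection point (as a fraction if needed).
No (intersection of containing lines falls outside at least one segment)

Parametrize and solve: t = -3/5, s = 1/5. At least one of these is outside [0, 1], so the segments do not intersect.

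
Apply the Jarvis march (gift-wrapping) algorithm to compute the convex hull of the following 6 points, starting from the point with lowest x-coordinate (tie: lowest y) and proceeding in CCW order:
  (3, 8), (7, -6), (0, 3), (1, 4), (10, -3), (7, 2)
Hull (CCW) = [(0, 3), (7, -6), (10, -3), (7, 2), (3, 8)]

Jarvis march: at each step, from the current hull vertex p, select the next vertex q as the point such that every other point lies strictly to the left of (or on) the directed line p → q. (Equivalently: for every other point r, the cross product (q − p) × (r − p) ≥ 0.)
Starting point (lowest x, tie lowest y): (0, 3). Wrap until returning to start. Resulting hull: (0, 3), (7, -6), (10, -3), (7, 2), (3, 8).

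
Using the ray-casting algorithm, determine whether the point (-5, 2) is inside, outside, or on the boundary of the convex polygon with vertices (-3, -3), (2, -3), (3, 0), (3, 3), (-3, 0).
The point (-5, 2) lies strictly outside the polygon

Cast a horizontal ray to the right from the query point and count how many polygon edges it crosses (each edge strictly once or zero times, handled with the usual half-open convention). 
Parity of crossings → even ⇒ outside.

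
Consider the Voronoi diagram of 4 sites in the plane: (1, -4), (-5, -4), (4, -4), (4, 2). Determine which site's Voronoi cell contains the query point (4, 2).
Nearest site = (4, 2)

The Voronoi cell of site s contains exactly those query points closer to s than to any other site. Compute squared distances from q = (4, 2) to each site:
  (4 − 4)² + (2 − 2)² = 0
  (4 − 4)² + (-4 − 2)² = 36
  (1 − 4)² + (-4 − 2)² = 45
  (-5 − 4)² + (-4 − 2)² = 117
Minimum is attained by (4, 2), so q lies in its Voronoi cell.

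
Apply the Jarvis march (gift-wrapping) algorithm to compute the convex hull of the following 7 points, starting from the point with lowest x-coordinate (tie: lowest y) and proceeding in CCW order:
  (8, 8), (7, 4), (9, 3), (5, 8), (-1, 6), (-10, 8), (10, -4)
Hull (CCW) = [(-10, 8), (10, -4), (9, 3), (8, 8)]

Jarvis march: at each step, from the current hull vertex p, select the next vertex q as the point such that every other point lies strictly to the left of (or on) the directed line p → q. (Equivalently: for every other point r, the cross product (q − p) × (r − p) ≥ 0.)
Starting point (lowest x, tie lowest y): (-10, 8). Wrap until returning to start. Resulting hull: (-10, 8), (10, -4), (9, 3), (8, 8).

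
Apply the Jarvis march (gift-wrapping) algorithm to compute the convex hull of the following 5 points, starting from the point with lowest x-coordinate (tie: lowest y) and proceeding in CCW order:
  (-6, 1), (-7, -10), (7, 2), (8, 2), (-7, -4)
Hull (CCW) = [(-7, -10), (8, 2), (7, 2), (-6, 1), (-7, -4)]

Jarvis march: at each step, from the current hull vertex p, select the next vertex q as the point such that every other point lies strictly to the left of (or on) the directed line p → q. (Equivalently: for every other point r, the cross product (q − p) × (r − p) ≥ 0.)
Starting point (lowest x, tie lowest y): (-7, -10). Wrap until returning to start. Resulting hull: (-7, -10), (8, 2), (7, 2), (-6, 1), (-7, -4).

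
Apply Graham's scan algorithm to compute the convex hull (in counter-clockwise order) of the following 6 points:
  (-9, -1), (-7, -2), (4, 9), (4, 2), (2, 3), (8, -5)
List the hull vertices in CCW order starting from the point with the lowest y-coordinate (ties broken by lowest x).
Hull (CCW) = [(8, -5), (4, 9), (-9, -1), (-7, -2)]

Graham scan procedure:
  1. Find the pivot p₀ = point with lowest y (tie → lowest x): (8, -5).
  2. Sort the remaining points by polar angle around p₀.
  3. Walk through sorted points, maintaining a stack; pop the top while the last three entries make a non-left turn (cross product ≤ 0).
  4. Final stack is the convex hull in CCW order: (8, -5), (4, 9), (-9, -1), (-7, -2).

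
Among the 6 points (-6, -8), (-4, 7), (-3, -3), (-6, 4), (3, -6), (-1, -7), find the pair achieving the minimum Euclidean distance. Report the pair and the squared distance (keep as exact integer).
Pair = ((-4, 7), (-6, 4)); squared distance = 13

Compute all C(6, 2) = 15 pairwise squared distances (x_i − x_j)² + (y_i − y_j)². The minimum is 13, attained by the pair ((-4, 7), (-6, 4)).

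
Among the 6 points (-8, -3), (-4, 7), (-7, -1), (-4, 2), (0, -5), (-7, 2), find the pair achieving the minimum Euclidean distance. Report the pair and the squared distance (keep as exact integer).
Pair = ((-8, -3), (-7, -1)); squared distance = 5

Compute all C(6, 2) = 15 pairwise squared distances (x_i − x_j)² + (y_i − y_j)². The minimum is 5, attained by the pair ((-8, -3), (-7, -1)).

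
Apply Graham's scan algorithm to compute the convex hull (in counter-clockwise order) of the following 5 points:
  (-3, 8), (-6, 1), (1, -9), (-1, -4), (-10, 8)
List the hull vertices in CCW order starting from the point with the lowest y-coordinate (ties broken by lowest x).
Hull (CCW) = [(1, -9), (-3, 8), (-10, 8), (-6, 1)]

Graham scan procedure:
  1. Find the pivot p₀ = point with lowest y (tie → lowest x): (1, -9).
  2. Sort the remaining points by polar angle around p₀.
  3. Walk through sorted points, maintaining a stack; pop the top while the last three entries make a non-left turn (cross product ≤ 0).
  4. Final stack is the convex hull in CCW order: (1, -9), (-3, 8), (-10, 8), (-6, 1).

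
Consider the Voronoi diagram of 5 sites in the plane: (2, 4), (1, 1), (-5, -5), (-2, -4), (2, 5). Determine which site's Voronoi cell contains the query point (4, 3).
Nearest site = (2, 4)

The Voronoi cell of site s contains exactly those query points closer to s than to any other site. Compute squared distances from q = (4, 3) to each site:
  (2 − 4)² + (4 − 3)² = 5
  (2 − 4)² + (5 − 3)² = 8
  (1 − 4)² + (1 − 3)² = 13
  (-2 − 4)² + (-4 − 3)² = 85
  (-5 − 4)² + (-5 − 3)² = 145
Minimum is attained by (2, 4), so q lies in its Voronoi cell.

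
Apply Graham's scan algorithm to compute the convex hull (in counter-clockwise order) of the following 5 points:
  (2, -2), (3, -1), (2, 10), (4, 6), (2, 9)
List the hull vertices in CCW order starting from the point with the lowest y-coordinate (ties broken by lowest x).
Hull (CCW) = [(2, -2), (3, -1), (4, 6), (2, 10)]

Graham scan procedure:
  1. Find the pivot p₀ = point with lowest y (tie → lowest x): (2, -2).
  2. Sort the remaining points by polar angle around p₀.
  3. Walk through sorted points, maintaining a stack; pop the top while the last three entries make a non-left turn (cross product ≤ 0).
  4. Final stack is the convex hull in CCW order: (2, -2), (3, -1), (4, 6), (2, 10).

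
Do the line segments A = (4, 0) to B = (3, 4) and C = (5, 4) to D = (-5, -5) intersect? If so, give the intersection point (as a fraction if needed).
Yes; intersection at (165/49, 124/49) (t = 31/49 on AB, s = 8/49 on CD)

Parametrize AB as A + t(B − A) = (4 + -1 t, 0 + 4 t) and CD as C + s(D − C) = (5 + -10 s, 4 + -9 s). Solve the linear system for (t, s). Determinant = -49 ≠ 0, so a unique intersection of the containing lines exists. Solution: t = 31/49, s = 8/49 — both in [0, 1], so the segments cross. Intersection point: (165/49, 124/49).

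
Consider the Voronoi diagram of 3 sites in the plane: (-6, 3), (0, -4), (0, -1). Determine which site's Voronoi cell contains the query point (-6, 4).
Nearest site = (-6, 3)

The Voronoi cell of site s contains exactly those query points closer to s than to any other site. Compute squared distances from q = (-6, 4) to each site:
  (-6 − -6)² + (3 − 4)² = 1
  (0 − -6)² + (-1 − 4)² = 61
  (0 − -6)² + (-4 − 4)² = 100
Minimum is attained by (-6, 3), so q lies in its Voronoi cell.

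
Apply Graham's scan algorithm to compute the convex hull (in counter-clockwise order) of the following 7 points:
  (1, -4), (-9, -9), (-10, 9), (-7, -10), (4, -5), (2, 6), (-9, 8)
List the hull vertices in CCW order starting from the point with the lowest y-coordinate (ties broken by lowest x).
Hull (CCW) = [(-7, -10), (4, -5), (2, 6), (-10, 9), (-9, -9)]

Graham scan procedure:
  1. Find the pivot p₀ = point with lowest y (tie → lowest x): (-7, -10).
  2. Sort the remaining points by polar angle around p₀.
  3. Walk through sorted points, maintaining a stack; pop the top while the last three entries make a non-left turn (cross product ≤ 0).
  4. Final stack is the convex hull in CCW order: (-7, -10), (4, -5), (2, 6), (-10, 9), (-9, -9).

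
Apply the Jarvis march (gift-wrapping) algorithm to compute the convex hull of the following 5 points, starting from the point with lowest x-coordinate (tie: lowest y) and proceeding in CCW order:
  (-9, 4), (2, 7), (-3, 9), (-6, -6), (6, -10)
Hull (CCW) = [(-9, 4), (-6, -6), (6, -10), (2, 7), (-3, 9)]

Jarvis march: at each step, from the current hull vertex p, select the next vertex q as the point such that every other point lies strictly to the left of (or on) the directed line p → q. (Equivalently: for every other point r, the cross product (q − p) × (r − p) ≥ 0.)
Starting point (lowest x, tie lowest y): (-9, 4). Wrap until returning to start. Resulting hull: (-9, 4), (-6, -6), (6, -10), (2, 7), (-3, 9).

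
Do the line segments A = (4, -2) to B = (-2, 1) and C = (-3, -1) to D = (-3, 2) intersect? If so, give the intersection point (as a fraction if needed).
No (intersection of containing lines falls outside at least one segment)

Parametrize and solve: t = 7/6, s = 5/6. At least one of these is outside [0, 1], so the segments do not intersect.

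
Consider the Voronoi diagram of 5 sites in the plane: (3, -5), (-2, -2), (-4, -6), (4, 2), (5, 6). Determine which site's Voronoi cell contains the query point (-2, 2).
Nearest site = (-2, -2)

The Voronoi cell of site s contains exactly those query points closer to s than to any other site. Compute squared distances from q = (-2, 2) to each site:
  (-2 − -2)² + (-2 − 2)² = 16
  (4 − -2)² + (2 − 2)² = 36
  (5 − -2)² + (6 − 2)² = 65
  (-4 − -2)² + (-6 − 2)² = 68
  (3 − -2)² + (-5 − 2)² = 74
Minimum is attained by (-2, -2), so q lies in its Voronoi cell.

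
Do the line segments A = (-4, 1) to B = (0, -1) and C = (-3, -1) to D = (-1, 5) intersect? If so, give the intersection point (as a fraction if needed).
Yes; intersection at (-18/7, 2/7) (t = 5/14 on AB, s = 3/14 on CD)

Parametrize AB as A + t(B − A) = (-4 + 4 t, 1 + -2 t) and CD as C + s(D − C) = (-3 + 2 s, -1 + 6 s). Solve the linear system for (t, s). Determinant = -28 ≠ 0, so a unique intersection of the containing lines exists. Solution: t = 5/14, s = 3/14 — both in [0, 1], so the segments cross. Intersection point: (-18/7, 2/7).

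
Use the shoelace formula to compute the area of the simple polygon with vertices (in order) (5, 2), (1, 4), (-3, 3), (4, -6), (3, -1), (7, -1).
Area = 38

Shoelace formula: Area = (1/2) |Σ_i (x_i · y_{i+1} − x_{i+1} · y_i)| (indices mod n). Compute each cross term:
  (5)(4) − (1)(2) = 18
  (1)(3) − (-3)(4) = 15
  (-3)(-6) − (4)(3) = 6
  (4)(-1) − (3)(-6) = 14
  (3)(-1) − (7)(-1) = 4
  (7)(2) − (5)(-1) = 19
Sum = 76, so (signed) Area = 76/2 = 38, |Area| = 38.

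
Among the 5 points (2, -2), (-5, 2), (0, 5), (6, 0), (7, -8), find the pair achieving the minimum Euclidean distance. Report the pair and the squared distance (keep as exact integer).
Pair = ((2, -2), (6, 0)); squared distance = 20

Compute all C(5, 2) = 10 pairwise squared distances (x_i − x_j)² + (y_i − y_j)². The minimum is 20, attained by the pair ((2, -2), (6, 0)).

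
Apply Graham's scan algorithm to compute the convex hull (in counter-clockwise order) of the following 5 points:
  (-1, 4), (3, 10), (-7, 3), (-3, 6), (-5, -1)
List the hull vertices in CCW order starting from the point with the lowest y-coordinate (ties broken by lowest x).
Hull (CCW) = [(-5, -1), (-1, 4), (3, 10), (-3, 6), (-7, 3)]

Graham scan procedure:
  1. Find the pivot p₀ = point with lowest y (tie → lowest x): (-5, -1).
  2. Sort the remaining points by polar angle around p₀.
  3. Walk through sorted points, maintaining a stack; pop the top while the last three entries make a non-left turn (cross product ≤ 0).
  4. Final stack is the convex hull in CCW order: (-5, -1), (-1, 4), (3, 10), (-3, 6), (-7, 3).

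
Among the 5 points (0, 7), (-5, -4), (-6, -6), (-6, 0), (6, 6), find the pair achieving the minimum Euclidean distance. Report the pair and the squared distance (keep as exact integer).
Pair = ((-5, -4), (-6, -6)); squared distance = 5

Compute all C(5, 2) = 10 pairwise squared distances (x_i − x_j)² + (y_i − y_j)². The minimum is 5, attained by the pair ((-5, -4), (-6, -6)).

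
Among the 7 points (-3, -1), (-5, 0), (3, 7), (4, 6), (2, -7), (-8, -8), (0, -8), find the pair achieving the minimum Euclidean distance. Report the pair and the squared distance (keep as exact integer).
Pair = ((3, 7), (4, 6)); squared distance = 2

Compute all C(7, 2) = 21 pairwise squared distances (x_i − x_j)² + (y_i − y_j)². The minimum is 2, attained by the pair ((3, 7), (4, 6)).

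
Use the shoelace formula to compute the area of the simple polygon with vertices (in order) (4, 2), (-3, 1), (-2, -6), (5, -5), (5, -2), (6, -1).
Area = 54

Shoelace formula: Area = (1/2) |Σ_i (x_i · y_{i+1} − x_{i+1} · y_i)| (indices mod n). Compute each cross term:
  (4)(1) − (-3)(2) = 10
  (-3)(-6) − (-2)(1) = 20
  (-2)(-5) − (5)(-6) = 40
  (5)(-2) − (5)(-5) = 15
  (5)(-1) − (6)(-2) = 7
  (6)(2) − (4)(-1) = 16
Sum = 108, so (signed) Area = 108/2 = 54, |Area| = 54.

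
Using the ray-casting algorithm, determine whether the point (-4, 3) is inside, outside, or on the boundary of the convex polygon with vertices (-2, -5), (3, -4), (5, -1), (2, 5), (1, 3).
The point (-4, 3) lies strictly outside the polygon

Cast a horizontal ray to the right from the query point and count how many polygon edges it crosses (each edge strictly once or zero times, handled with the usual half-open convention). 
Parity of crossings → even ⇒ outside.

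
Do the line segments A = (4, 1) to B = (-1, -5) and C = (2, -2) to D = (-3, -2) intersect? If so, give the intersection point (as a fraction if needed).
Yes; intersection at (3/2, -2) (t = 1/2 on AB, s = 1/10 on CD)

Parametrize AB as A + t(B − A) = (4 + -5 t, 1 + -6 t) and CD as C + s(D − C) = (2 + -5 s, -2 + 0 s). Solve the linear system for (t, s). Determinant = 30 ≠ 0, so a unique intersection of the containing lines exists. Solution: t = 1/2, s = 1/10 — both in [0, 1], so the segments cross. Intersection point: (3/2, -2).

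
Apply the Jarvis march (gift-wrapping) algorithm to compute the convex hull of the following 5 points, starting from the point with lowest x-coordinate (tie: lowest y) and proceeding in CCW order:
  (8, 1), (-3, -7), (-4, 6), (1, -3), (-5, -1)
Hull (CCW) = [(-5, -1), (-3, -7), (8, 1), (-4, 6)]

Jarvis march: at each step, from the current hull vertex p, select the next vertex q as the point such that every other point lies strictly to the left of (or on) the directed line p → q. (Equivalently: for every other point r, the cross product (q − p) × (r − p) ≥ 0.)
Starting point (lowest x, tie lowest y): (-5, -1). Wrap until returning to start. Resulting hull: (-5, -1), (-3, -7), (8, 1), (-4, 6).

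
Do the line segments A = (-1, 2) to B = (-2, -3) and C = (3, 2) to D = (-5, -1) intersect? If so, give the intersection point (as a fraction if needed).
Yes; intersection at (-49/37, 14/37) (t = 12/37 on AB, s = 20/37 on CD)

Parametrize AB as A + t(B − A) = (-1 + -1 t, 2 + -5 t) and CD as C + s(D − C) = (3 + -8 s, 2 + -3 s). Solve the linear system for (t, s). Determinant = 37 ≠ 0, so a unique intersection of the containing lines exists. Solution: t = 12/37, s = 20/37 — both in [0, 1], so the segments cross. Intersection point: (-49/37, 14/37).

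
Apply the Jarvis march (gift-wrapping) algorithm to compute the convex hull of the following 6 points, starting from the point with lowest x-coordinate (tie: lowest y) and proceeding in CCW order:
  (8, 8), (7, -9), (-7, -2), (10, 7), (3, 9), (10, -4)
Hull (CCW) = [(-7, -2), (7, -9), (10, -4), (10, 7), (8, 8), (3, 9)]

Jarvis march: at each step, from the current hull vertex p, select the next vertex q as the point such that every other point lies strictly to the left of (or on) the directed line p → q. (Equivalently: for every other point r, the cross product (q − p) × (r − p) ≥ 0.)
Starting point (lowest x, tie lowest y): (-7, -2). Wrap until returning to start. Resulting hull: (-7, -2), (7, -9), (10, -4), (10, 7), (8, 8), (3, 9).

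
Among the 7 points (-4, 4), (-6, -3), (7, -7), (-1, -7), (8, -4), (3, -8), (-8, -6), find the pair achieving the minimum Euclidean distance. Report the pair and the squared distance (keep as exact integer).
Pair = ((7, -7), (8, -4)); squared distance = 10

Compute all C(7, 2) = 21 pairwise squared distances (x_i − x_j)² + (y_i − y_j)². The minimum is 10, attained by the pair ((7, -7), (8, -4)).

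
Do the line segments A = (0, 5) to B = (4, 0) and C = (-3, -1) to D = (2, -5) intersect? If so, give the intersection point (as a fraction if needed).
No (intersection of containing lines falls outside at least one segment)

Parametrize and solve: t = 14/3, s = 13/3. At least one of these is outside [0, 1], so the segments do not intersect.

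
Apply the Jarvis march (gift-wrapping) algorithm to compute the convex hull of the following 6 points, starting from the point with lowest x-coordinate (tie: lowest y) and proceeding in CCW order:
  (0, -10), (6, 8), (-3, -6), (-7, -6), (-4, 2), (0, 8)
Hull (CCW) = [(-7, -6), (0, -10), (6, 8), (0, 8), (-4, 2)]

Jarvis march: at each step, from the current hull vertex p, select the next vertex q as the point such that every other point lies strictly to the left of (or on) the directed line p → q. (Equivalently: for every other point r, the cross product (q − p) × (r − p) ≥ 0.)
Starting point (lowest x, tie lowest y): (-7, -6). Wrap until returning to start. Resulting hull: (-7, -6), (0, -10), (6, 8), (0, 8), (-4, 2).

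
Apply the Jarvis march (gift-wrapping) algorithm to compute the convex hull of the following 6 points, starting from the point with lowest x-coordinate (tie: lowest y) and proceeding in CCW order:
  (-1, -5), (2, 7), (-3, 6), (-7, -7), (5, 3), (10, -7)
Hull (CCW) = [(-7, -7), (10, -7), (5, 3), (2, 7), (-3, 6)]

Jarvis march: at each step, from the current hull vertex p, select the next vertex q as the point such that every other point lies strictly to the left of (or on) the directed line p → q. (Equivalently: for every other point r, the cross product (q − p) × (r − p) ≥ 0.)
Starting point (lowest x, tie lowest y): (-7, -7). Wrap until returning to start. Resulting hull: (-7, -7), (10, -7), (5, 3), (2, 7), (-3, 6).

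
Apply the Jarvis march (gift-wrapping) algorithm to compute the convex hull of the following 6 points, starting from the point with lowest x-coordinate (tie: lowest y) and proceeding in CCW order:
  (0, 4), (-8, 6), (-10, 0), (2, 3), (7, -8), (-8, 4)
Hull (CCW) = [(-10, 0), (7, -8), (2, 3), (0, 4), (-8, 6)]

Jarvis march: at each step, from the current hull vertex p, select the next vertex q as the point such that every other point lies strictly to the left of (or on) the directed line p → q. (Equivalently: for every other point r, the cross product (q − p) × (r − p) ≥ 0.)
Starting point (lowest x, tie lowest y): (-10, 0). Wrap until returning to start. Resulting hull: (-10, 0), (7, -8), (2, 3), (0, 4), (-8, 6).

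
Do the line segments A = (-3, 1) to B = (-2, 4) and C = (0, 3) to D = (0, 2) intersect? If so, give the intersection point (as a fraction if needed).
No (intersection of containing lines falls outside at least one segment)

Parametrize and solve: t = 3, s = -7. At least one of these is outside [0, 1], so the segments do not intersect.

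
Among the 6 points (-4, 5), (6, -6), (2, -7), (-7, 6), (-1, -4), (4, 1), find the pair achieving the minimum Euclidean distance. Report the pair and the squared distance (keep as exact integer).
Pair = ((-4, 5), (-7, 6)); squared distance = 10

Compute all C(6, 2) = 15 pairwise squared distances (x_i − x_j)² + (y_i − y_j)². The minimum is 10, attained by the pair ((-4, 5), (-7, 6)).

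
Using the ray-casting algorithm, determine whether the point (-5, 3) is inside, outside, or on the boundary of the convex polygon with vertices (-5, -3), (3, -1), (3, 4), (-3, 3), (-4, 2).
The point (-5, 3) lies strictly outside the polygon

Cast a horizontal ray to the right from the query point and count how many polygon edges it crosses (each edge strictly once or zero times, handled with the usual half-open convention). 
Parity of crossings → even ⇒ outside.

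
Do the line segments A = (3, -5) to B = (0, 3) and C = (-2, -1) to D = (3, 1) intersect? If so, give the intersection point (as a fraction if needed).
Yes; intersection at (24/23, 5/23) (t = 15/23 on AB, s = 14/23 on CD)

Parametrize AB as A + t(B − A) = (3 + -3 t, -5 + 8 t) and CD as C + s(D − C) = (-2 + 5 s, -1 + 2 s). Solve the linear system for (t, s). Determinant = 46 ≠ 0, so a unique intersection of the containing lines exists. Solution: t = 15/23, s = 14/23 — both in [0, 1], so the segments cross. Intersection point: (24/23, 5/23).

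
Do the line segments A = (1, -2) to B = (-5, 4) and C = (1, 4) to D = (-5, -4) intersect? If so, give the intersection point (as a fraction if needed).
Yes; intersection at (-11/7, 4/7) (t = 3/7 on AB, s = 3/7 on CD)

Parametrize AB as A + t(B − A) = (1 + -6 t, -2 + 6 t) and CD as C + s(D − C) = (1 + -6 s, 4 + -8 s). Solve the linear system for (t, s). Determinant = -84 ≠ 0, so a unique intersection of the containing lines exists. Solution: t = 3/7, s = 3/7 — both in [0, 1], so the segments cross. Intersection point: (-11/7, 4/7).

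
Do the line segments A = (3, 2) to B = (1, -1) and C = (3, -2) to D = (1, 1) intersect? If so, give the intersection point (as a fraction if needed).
Yes; intersection at (5/3, 0) (t = 2/3 on AB, s = 2/3 on CD)

Parametrize AB as A + t(B − A) = (3 + -2 t, 2 + -3 t) and CD as C + s(D − C) = (3 + -2 s, -2 + 3 s). Solve the linear system for (t, s). Determinant = 12 ≠ 0, so a unique intersection of the containing lines exists. Solution: t = 2/3, s = 2/3 — both in [0, 1], so the segments cross. Intersection point: (5/3, 0).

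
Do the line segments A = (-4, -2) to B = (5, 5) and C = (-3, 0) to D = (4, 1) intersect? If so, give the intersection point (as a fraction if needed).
Yes; intersection at (-43/40, 11/40) (t = 13/40 on AB, s = 11/40 on CD)

Parametrize AB as A + t(B − A) = (-4 + 9 t, -2 + 7 t) and CD as C + s(D − C) = (-3 + 7 s, 0 + 1 s). Solve the linear system for (t, s). Determinant = 40 ≠ 0, so a unique intersection of the containing lines exists. Solution: t = 13/40, s = 11/40 — both in [0, 1], so the segments cross. Intersection point: (-43/40, 11/40).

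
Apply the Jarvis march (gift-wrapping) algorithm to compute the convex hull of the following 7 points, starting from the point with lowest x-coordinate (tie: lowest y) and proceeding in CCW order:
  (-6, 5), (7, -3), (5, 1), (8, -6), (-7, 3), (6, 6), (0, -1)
Hull (CCW) = [(-7, 3), (8, -6), (6, 6), (-6, 5)]

Jarvis march: at each step, from the current hull vertex p, select the next vertex q as the point such that every other point lies strictly to the left of (or on) the directed line p → q. (Equivalently: for every other point r, the cross product (q − p) × (r − p) ≥ 0.)
Starting point (lowest x, tie lowest y): (-7, 3). Wrap until returning to start. Resulting hull: (-7, 3), (8, -6), (6, 6), (-6, 5).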